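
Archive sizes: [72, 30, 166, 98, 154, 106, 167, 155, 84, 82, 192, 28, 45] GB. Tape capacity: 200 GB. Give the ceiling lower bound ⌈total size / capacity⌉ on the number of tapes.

Total size = 72 + 30 + 166 + 98 + 154 + 106 + 167 + 155 + 84 + 82 + 192 + 28 + 45 = 1379 GB.
⌈1379 / 200⌉ = 7.

7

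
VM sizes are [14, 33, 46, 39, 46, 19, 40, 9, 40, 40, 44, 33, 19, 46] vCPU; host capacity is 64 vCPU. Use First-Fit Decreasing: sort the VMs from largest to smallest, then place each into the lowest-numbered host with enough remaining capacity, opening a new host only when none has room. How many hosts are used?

Sorted descending: 46, 46, 46, 44, 40, 40, 40, 39, 33, 33, 19, 19, 14, 9.
host 1: place 46 vCPU, 18 vCPU left
host 2: place 46 vCPU, 18 vCPU left
host 3: place 46 vCPU, 18 vCPU left
host 4: place 44 vCPU, 20 vCPU left
host 5: place 40 vCPU, 24 vCPU left
host 6: place 40 vCPU, 24 vCPU left
host 7: place 40 vCPU, 24 vCPU left
host 8: place 39 vCPU, 25 vCPU left
host 9: place 33 vCPU, 31 vCPU left
host 10: place 33 vCPU, 31 vCPU left
host 4: place 19 vCPU, 1 vCPU left
host 5: place 19 vCPU, 5 vCPU left
host 1: place 14 vCPU, 4 vCPU left
host 2: place 9 vCPU, 9 vCPU left

10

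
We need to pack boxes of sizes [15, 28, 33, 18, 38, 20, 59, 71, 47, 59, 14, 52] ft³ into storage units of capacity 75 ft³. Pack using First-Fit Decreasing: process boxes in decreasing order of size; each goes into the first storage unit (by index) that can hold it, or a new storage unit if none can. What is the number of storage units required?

7

Sorted descending: 71, 59, 59, 52, 47, 38, 33, 28, 20, 18, 15, 14.
71 ft³ → storage unit 1 (remaining 4 ft³)
59 ft³ → storage unit 2 (remaining 16 ft³)
59 ft³ → storage unit 3 (remaining 16 ft³)
52 ft³ → storage unit 4 (remaining 23 ft³)
47 ft³ → storage unit 5 (remaining 28 ft³)
38 ft³ → storage unit 6 (remaining 37 ft³)
33 ft³ → storage unit 6 (remaining 4 ft³)
28 ft³ → storage unit 5 (remaining 0 ft³)
20 ft³ → storage unit 4 (remaining 3 ft³)
18 ft³ → storage unit 7 (remaining 57 ft³)
15 ft³ → storage unit 2 (remaining 1 ft³)
14 ft³ → storage unit 3 (remaining 2 ft³)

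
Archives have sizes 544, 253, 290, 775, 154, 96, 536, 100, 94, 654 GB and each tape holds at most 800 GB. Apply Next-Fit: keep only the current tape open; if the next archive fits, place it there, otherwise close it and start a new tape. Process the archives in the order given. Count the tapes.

6

Put 544 GB in tape 1; 256 GB remain.
Put 253 GB in tape 1; 3 GB remain.
Put 290 GB in tape 2; 510 GB remain.
Put 775 GB in tape 3; 25 GB remain.
Put 154 GB in tape 4; 646 GB remain.
Put 96 GB in tape 4; 550 GB remain.
Put 536 GB in tape 4; 14 GB remain.
Put 100 GB in tape 5; 700 GB remain.
Put 94 GB in tape 5; 606 GB remain.
Put 654 GB in tape 6; 146 GB remain.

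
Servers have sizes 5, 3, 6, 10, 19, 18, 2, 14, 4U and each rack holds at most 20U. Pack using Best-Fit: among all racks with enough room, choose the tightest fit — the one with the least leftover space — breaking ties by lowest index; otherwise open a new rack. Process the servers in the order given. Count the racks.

5

rack 1: place 5U, 15U left
rack 1: place 3U, 12U left
rack 1: place 6U, 6U left
rack 2: place 10U, 10U left
rack 3: place 19U, 1U left
rack 4: place 18U, 2U left
rack 4: place 2U, 0U left
rack 5: place 14U, 6U left
rack 1: place 4U, 2U left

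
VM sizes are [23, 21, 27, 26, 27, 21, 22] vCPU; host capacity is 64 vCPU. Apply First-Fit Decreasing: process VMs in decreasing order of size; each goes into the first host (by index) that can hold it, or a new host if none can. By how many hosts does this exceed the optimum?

First-Fit Decreasing: [27,27] [26,23] [22,21,21] → 3 hosts.
Total size 167 vCPU; any packing needs at least ⌈167/64⌉ = 3 hosts.
So 3 is already optimal.

0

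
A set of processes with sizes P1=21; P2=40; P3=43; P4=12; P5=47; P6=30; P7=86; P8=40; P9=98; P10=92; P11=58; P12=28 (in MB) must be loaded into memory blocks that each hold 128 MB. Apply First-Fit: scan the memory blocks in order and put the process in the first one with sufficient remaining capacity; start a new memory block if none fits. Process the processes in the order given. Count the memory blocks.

Put P1 (21 MB) in memory block 1; 107 MB remain.
Put P2 (40 MB) in memory block 1; 67 MB remain.
Put P3 (43 MB) in memory block 1; 24 MB remain.
Put P4 (12 MB) in memory block 1; 12 MB remain.
Put P5 (47 MB) in memory block 2; 81 MB remain.
Put P6 (30 MB) in memory block 2; 51 MB remain.
Put P7 (86 MB) in memory block 3; 42 MB remain.
Put P8 (40 MB) in memory block 2; 11 MB remain.
Put P9 (98 MB) in memory block 4; 30 MB remain.
Put P10 (92 MB) in memory block 5; 36 MB remain.
Put P11 (58 MB) in memory block 6; 70 MB remain.
Put P12 (28 MB) in memory block 3; 14 MB remain.
Final memory blocks: [21,40,43,12] [47,30,40] [86,28] [98] [92] [58].

6 memory blocks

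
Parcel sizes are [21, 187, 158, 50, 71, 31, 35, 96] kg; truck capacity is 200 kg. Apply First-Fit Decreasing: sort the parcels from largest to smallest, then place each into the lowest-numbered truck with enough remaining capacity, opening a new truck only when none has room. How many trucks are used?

Sorted descending: 187, 158, 96, 71, 50, 35, 31, 21.
Put 187 kg in truck 1; 13 kg remain.
Put 158 kg in truck 2; 42 kg remain.
Put 96 kg in truck 3; 104 kg remain.
Put 71 kg in truck 3; 33 kg remain.
Put 50 kg in truck 4; 150 kg remain.
Put 35 kg in truck 2; 7 kg remain.
Put 31 kg in truck 3; 2 kg remain.
Put 21 kg in truck 4; 129 kg remain.

4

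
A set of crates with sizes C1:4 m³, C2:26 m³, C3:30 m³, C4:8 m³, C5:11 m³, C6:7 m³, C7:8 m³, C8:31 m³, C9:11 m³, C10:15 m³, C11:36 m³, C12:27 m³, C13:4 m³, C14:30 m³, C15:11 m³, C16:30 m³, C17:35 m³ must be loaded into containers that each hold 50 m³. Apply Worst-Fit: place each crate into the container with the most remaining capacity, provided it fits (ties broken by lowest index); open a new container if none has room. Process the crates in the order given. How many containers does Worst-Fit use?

container 1: place C1 (4 m³), 46 m³ left
container 1: place C2 (26 m³), 20 m³ left
container 2: place C3 (30 m³), 20 m³ left
container 1: place C4 (8 m³), 12 m³ left
container 2: place C5 (11 m³), 9 m³ left
container 1: place C6 (7 m³), 5 m³ left
container 2: place C7 (8 m³), 1 m³ left
container 3: place C8 (31 m³), 19 m³ left
container 3: place C9 (11 m³), 8 m³ left
container 4: place C10 (15 m³), 35 m³ left
container 5: place C11 (36 m³), 14 m³ left
container 4: place C12 (27 m³), 8 m³ left
container 5: place C13 (4 m³), 10 m³ left
container 6: place C14 (30 m³), 20 m³ left
container 6: place C15 (11 m³), 9 m³ left
container 7: place C16 (30 m³), 20 m³ left
container 8: place C17 (35 m³), 15 m³ left
Final containers: [4,26,8,7] [30,11,8] [31,11] [15,27] [36,4] [30,11] [30] [35].

8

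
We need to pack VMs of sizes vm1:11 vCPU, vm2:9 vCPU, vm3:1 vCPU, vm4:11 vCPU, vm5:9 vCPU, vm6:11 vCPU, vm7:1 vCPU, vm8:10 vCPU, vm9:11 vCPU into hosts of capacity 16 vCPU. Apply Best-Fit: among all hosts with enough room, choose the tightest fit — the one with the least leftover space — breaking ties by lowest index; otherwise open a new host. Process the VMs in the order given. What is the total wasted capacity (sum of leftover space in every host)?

Put vm1 (11 vCPU) in host 1; 5 vCPU remain.
Put vm2 (9 vCPU) in host 2; 7 vCPU remain.
Put vm3 (1 vCPU) in host 1; 4 vCPU remain.
Put vm4 (11 vCPU) in host 3; 5 vCPU remain.
Put vm5 (9 vCPU) in host 4; 7 vCPU remain.
Put vm6 (11 vCPU) in host 5; 5 vCPU remain.
Put vm7 (1 vCPU) in host 1; 3 vCPU remain.
Put vm8 (10 vCPU) in host 6; 6 vCPU remain.
Put vm9 (11 vCPU) in host 7; 5 vCPU remain.
7 hosts × 16 vCPU = 112 vCPU; used 74 vCPU; unused 38 vCPU.

38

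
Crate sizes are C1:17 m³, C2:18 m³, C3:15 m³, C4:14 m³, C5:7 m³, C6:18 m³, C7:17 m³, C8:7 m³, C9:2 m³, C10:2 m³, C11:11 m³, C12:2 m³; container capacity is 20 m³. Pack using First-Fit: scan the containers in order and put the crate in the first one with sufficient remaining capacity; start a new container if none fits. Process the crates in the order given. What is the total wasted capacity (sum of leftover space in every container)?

30

Put C1 (17 m³) in container 1; 3 m³ remain.
Put C2 (18 m³) in container 2; 2 m³ remain.
Put C3 (15 m³) in container 3; 5 m³ remain.
Put C4 (14 m³) in container 4; 6 m³ remain.
Put C5 (7 m³) in container 5; 13 m³ remain.
Put C6 (18 m³) in container 6; 2 m³ remain.
Put C7 (17 m³) in container 7; 3 m³ remain.
Put C8 (7 m³) in container 5; 6 m³ remain.
Put C9 (2 m³) in container 1; 1 m³ remain.
Put C10 (2 m³) in container 2; 0 m³ remain.
Put C11 (11 m³) in container 8; 9 m³ remain.
Put C12 (2 m³) in container 3; 3 m³ remain.
8 containers × 20 m³ = 160 m³; used 130 m³; unused 30 m³.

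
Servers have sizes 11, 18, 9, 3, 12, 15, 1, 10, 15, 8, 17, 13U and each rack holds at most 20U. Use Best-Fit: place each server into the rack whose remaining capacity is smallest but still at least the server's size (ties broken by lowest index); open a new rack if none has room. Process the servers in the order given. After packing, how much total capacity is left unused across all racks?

rack 1: place 11U, 9U left
rack 2: place 18U, 2U left
rack 1: place 9U, 0U left
rack 3: place 3U, 17U left
rack 3: place 12U, 5U left
rack 4: place 15U, 5U left
rack 2: place 1U, 1U left
rack 5: place 10U, 10U left
rack 6: place 15U, 5U left
rack 5: place 8U, 2U left
rack 7: place 17U, 3U left
rack 8: place 13U, 7U left
8 racks × 20U = 160U; used 132U; unused 28U.

28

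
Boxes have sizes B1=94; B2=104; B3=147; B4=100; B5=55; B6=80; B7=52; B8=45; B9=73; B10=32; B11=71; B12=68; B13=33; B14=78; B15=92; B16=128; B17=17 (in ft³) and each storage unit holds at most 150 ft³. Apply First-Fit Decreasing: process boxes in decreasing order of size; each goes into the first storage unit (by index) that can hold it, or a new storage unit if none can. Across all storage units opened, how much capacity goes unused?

Sorted descending: 147, 128, 104, 100, 94, 92, 80, 78, 73, 71, 68, 55, 52, 45, 33, 32, 17.
Put 147 ft³ in storage unit 1; 3 ft³ remain.
Put 128 ft³ in storage unit 2; 22 ft³ remain.
Put 104 ft³ in storage unit 3; 46 ft³ remain.
Put 100 ft³ in storage unit 4; 50 ft³ remain.
Put 94 ft³ in storage unit 5; 56 ft³ remain.
Put 92 ft³ in storage unit 6; 58 ft³ remain.
Put 80 ft³ in storage unit 7; 70 ft³ remain.
Put 78 ft³ in storage unit 8; 72 ft³ remain.
Put 73 ft³ in storage unit 9; 77 ft³ remain.
Put 71 ft³ in storage unit 8; 1 ft³ remain.
Put 68 ft³ in storage unit 7; 2 ft³ remain.
Put 55 ft³ in storage unit 5; 1 ft³ remain.
Put 52 ft³ in storage unit 6; 6 ft³ remain.
Put 45 ft³ in storage unit 3; 1 ft³ remain.
Put 33 ft³ in storage unit 4; 17 ft³ remain.
Put 32 ft³ in storage unit 9; 45 ft³ remain.
Put 17 ft³ in storage unit 2; 5 ft³ remain.
9 storage units × 150 ft³ = 1350 ft³; used 1269 ft³; unused 81 ft³.

81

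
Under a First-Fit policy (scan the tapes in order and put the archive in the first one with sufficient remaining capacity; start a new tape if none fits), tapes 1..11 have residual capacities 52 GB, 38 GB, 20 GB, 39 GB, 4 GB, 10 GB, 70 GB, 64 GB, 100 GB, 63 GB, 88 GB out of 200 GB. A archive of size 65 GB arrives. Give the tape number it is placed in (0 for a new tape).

7

Tapes with room: tape 7 (70 GB), tape 9 (100 GB), tape 11 (88 GB).
The first with room is tape 7.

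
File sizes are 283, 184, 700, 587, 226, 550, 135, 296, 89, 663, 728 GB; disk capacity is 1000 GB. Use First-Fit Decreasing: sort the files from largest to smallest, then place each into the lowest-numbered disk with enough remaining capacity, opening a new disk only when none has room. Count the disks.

5

Sorted descending: 728, 700, 663, 587, 550, 296, 283, 226, 184, 135, 89.
728 GB → disk 1 (remaining 272 GB)
700 GB → disk 2 (remaining 300 GB)
663 GB → disk 3 (remaining 337 GB)
587 GB → disk 4 (remaining 413 GB)
550 GB → disk 5 (remaining 450 GB)
296 GB → disk 2 (remaining 4 GB)
283 GB → disk 3 (remaining 54 GB)
226 GB → disk 1 (remaining 46 GB)
184 GB → disk 4 (remaining 229 GB)
135 GB → disk 4 (remaining 94 GB)
89 GB → disk 4 (remaining 5 GB)
Final disks: [728,226] [700,296] [663,283] [587,184,135,89] [550].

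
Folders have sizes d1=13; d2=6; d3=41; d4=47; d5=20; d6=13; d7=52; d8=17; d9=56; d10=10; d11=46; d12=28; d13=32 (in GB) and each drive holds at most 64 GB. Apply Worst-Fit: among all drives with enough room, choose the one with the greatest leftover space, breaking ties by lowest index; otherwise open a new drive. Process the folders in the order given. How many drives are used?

7 drives

Put d1 (13 GB) in drive 1; 51 GB remain.
Put d2 (6 GB) in drive 1; 45 GB remain.
Put d3 (41 GB) in drive 1; 4 GB remain.
Put d4 (47 GB) in drive 2; 17 GB remain.
Put d5 (20 GB) in drive 3; 44 GB remain.
Put d6 (13 GB) in drive 3; 31 GB remain.
Put d7 (52 GB) in drive 4; 12 GB remain.
Put d8 (17 GB) in drive 3; 14 GB remain.
Put d9 (56 GB) in drive 5; 8 GB remain.
Put d10 (10 GB) in drive 2; 7 GB remain.
Put d11 (46 GB) in drive 6; 18 GB remain.
Put d12 (28 GB) in drive 7; 36 GB remain.
Put d13 (32 GB) in drive 7; 4 GB remain.
Final drives: [13,6,41] [47,10] [20,13,17] [52] [56] [46] [28,32].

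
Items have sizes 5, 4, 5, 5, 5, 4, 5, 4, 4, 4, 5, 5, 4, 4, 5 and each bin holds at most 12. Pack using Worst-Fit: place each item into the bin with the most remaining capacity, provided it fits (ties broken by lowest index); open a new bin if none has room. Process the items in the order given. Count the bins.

7 bins

bin 1: place 5, 7 left
bin 1: place 4, 3 left
bin 2: place 5, 7 left
bin 2: place 5, 2 left
bin 3: place 5, 7 left
bin 3: place 4, 3 left
bin 4: place 5, 7 left
bin 4: place 4, 3 left
bin 5: place 4, 8 left
bin 5: place 4, 4 left
bin 6: place 5, 7 left
bin 6: place 5, 2 left
bin 5: place 4, 0 left
bin 7: place 4, 8 left
bin 7: place 5, 3 left
Final bins: [5,4] [5,5] [5,4] [5,4] [4,4,4] [5,5] [4,5].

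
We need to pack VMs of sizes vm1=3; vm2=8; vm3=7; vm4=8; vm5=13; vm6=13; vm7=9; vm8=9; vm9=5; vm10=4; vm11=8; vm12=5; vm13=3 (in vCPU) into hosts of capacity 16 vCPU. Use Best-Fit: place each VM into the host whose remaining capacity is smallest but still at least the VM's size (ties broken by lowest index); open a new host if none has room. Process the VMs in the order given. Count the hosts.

vm1 (3 vCPU) → host 1 (remaining 13 vCPU)
vm2 (8 vCPU) → host 1 (remaining 5 vCPU)
vm3 (7 vCPU) → host 2 (remaining 9 vCPU)
vm4 (8 vCPU) → host 2 (remaining 1 vCPU)
vm5 (13 vCPU) → host 3 (remaining 3 vCPU)
vm6 (13 vCPU) → host 4 (remaining 3 vCPU)
vm7 (9 vCPU) → host 5 (remaining 7 vCPU)
vm8 (9 vCPU) → host 6 (remaining 7 vCPU)
vm9 (5 vCPU) → host 1 (remaining 0 vCPU)
vm10 (4 vCPU) → host 5 (remaining 3 vCPU)
vm11 (8 vCPU) → host 7 (remaining 8 vCPU)
vm12 (5 vCPU) → host 6 (remaining 2 vCPU)
vm13 (3 vCPU) → host 3 (remaining 0 vCPU)
Final hosts: [3,8,5] [7,8] [13,3] [13] [9,4] [9,5] [8].

7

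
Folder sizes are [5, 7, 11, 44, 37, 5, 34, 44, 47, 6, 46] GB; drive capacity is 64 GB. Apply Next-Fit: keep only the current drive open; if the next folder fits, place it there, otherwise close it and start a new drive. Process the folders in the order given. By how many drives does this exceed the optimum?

1

Next-Fit: [5,7,11] [44] [37,5] [34] [44] [47,6] [46] → 7 drives.
6 folders exceed 32 GB (half the capacity), and no two of those can share a drive, so at least 6 drives are needed.
An optimal packing achieves that bound: [47,11,6] [46,7,5,5] [44] [44] [37] [34] → 6 drives.
Excess: 7 − 6 = 1.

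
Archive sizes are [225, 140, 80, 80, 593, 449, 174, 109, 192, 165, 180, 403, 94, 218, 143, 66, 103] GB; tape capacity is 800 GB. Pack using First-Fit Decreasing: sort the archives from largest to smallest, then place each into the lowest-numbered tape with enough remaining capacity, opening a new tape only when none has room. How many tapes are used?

Sorted descending: 593, 449, 403, 225, 218, 192, 180, 174, 165, 143, 140, 109, 103, 94, 80, 80, 66.
tape 1: place 593 GB, 207 GB left
tape 2: place 449 GB, 351 GB left
tape 3: place 403 GB, 397 GB left
tape 2: place 225 GB, 126 GB left
tape 3: place 218 GB, 179 GB left
tape 1: place 192 GB, 15 GB left
tape 4: place 180 GB, 620 GB left
tape 3: place 174 GB, 5 GB left
tape 4: place 165 GB, 455 GB left
tape 4: place 143 GB, 312 GB left
tape 4: place 140 GB, 172 GB left
tape 2: place 109 GB, 17 GB left
tape 4: place 103 GB, 69 GB left
tape 5: place 94 GB, 706 GB left
tape 5: place 80 GB, 626 GB left
tape 5: place 80 GB, 546 GB left
tape 4: place 66 GB, 3 GB left

5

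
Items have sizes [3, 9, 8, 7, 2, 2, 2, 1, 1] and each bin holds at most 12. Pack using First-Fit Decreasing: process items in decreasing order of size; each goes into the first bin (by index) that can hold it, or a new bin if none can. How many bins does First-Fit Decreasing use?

3 bins

Sorted descending: 9, 8, 7, 3, 2, 2, 2, 1, 1.
9 → bin 1 (remaining 3)
8 → bin 2 (remaining 4)
7 → bin 3 (remaining 5)
3 → bin 1 (remaining 0)
2 → bin 2 (remaining 2)
2 → bin 2 (remaining 0)
2 → bin 3 (remaining 3)
1 → bin 3 (remaining 2)
1 → bin 3 (remaining 1)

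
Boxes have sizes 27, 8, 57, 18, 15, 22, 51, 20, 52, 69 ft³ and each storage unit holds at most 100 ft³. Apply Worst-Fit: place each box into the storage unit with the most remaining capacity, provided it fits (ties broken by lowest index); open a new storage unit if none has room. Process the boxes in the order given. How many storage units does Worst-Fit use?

5 storage units

27 ft³ → storage unit 1 (remaining 73 ft³)
8 ft³ → storage unit 1 (remaining 65 ft³)
57 ft³ → storage unit 1 (remaining 8 ft³)
18 ft³ → storage unit 2 (remaining 82 ft³)
15 ft³ → storage unit 2 (remaining 67 ft³)
22 ft³ → storage unit 2 (remaining 45 ft³)
51 ft³ → storage unit 3 (remaining 49 ft³)
20 ft³ → storage unit 3 (remaining 29 ft³)
52 ft³ → storage unit 4 (remaining 48 ft³)
69 ft³ → storage unit 5 (remaining 31 ft³)
Final storage units: [27,8,57] [18,15,22] [51,20] [52] [69].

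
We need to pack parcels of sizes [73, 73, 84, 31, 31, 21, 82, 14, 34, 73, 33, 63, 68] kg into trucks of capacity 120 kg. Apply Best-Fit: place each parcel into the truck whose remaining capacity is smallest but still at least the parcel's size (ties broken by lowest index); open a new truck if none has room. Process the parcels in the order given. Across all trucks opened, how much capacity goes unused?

73 kg → truck 1 (remaining 47 kg)
73 kg → truck 2 (remaining 47 kg)
84 kg → truck 3 (remaining 36 kg)
31 kg → truck 3 (remaining 5 kg)
31 kg → truck 1 (remaining 16 kg)
21 kg → truck 2 (remaining 26 kg)
82 kg → truck 4 (remaining 38 kg)
14 kg → truck 1 (remaining 2 kg)
34 kg → truck 4 (remaining 4 kg)
73 kg → truck 5 (remaining 47 kg)
33 kg → truck 5 (remaining 14 kg)
63 kg → truck 6 (remaining 57 kg)
68 kg → truck 7 (remaining 52 kg)
7 trucks × 120 kg = 840 kg; used 680 kg; unused 160 kg.

160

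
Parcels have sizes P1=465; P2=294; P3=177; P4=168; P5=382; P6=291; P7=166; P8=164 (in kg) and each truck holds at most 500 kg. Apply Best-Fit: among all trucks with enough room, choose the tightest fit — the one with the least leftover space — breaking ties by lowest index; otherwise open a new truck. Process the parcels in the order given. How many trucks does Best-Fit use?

Put P1 (465 kg) in truck 1; 35 kg remain.
Put P2 (294 kg) in truck 2; 206 kg remain.
Put P3 (177 kg) in truck 2; 29 kg remain.
Put P4 (168 kg) in truck 3; 332 kg remain.
Put P5 (382 kg) in truck 4; 118 kg remain.
Put P6 (291 kg) in truck 3; 41 kg remain.
Put P7 (166 kg) in truck 5; 334 kg remain.
Put P8 (164 kg) in truck 5; 170 kg remain.

5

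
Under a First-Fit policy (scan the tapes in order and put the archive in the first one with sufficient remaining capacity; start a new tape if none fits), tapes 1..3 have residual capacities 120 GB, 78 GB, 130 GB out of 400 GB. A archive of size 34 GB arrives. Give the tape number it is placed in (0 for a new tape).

1

Tapes with room: tape 1 (120 GB), tape 2 (78 GB), tape 3 (130 GB).
The first with room is tape 1.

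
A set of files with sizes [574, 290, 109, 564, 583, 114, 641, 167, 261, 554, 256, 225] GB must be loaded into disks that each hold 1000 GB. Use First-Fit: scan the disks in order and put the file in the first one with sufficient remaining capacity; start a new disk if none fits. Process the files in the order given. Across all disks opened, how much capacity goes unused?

Put 574 GB in disk 1; 426 GB remain.
Put 290 GB in disk 1; 136 GB remain.
Put 109 GB in disk 1; 27 GB remain.
Put 564 GB in disk 2; 436 GB remain.
Put 583 GB in disk 3; 417 GB remain.
Put 114 GB in disk 2; 322 GB remain.
Put 641 GB in disk 4; 359 GB remain.
Put 167 GB in disk 2; 155 GB remain.
Put 261 GB in disk 3; 156 GB remain.
Put 554 GB in disk 5; 446 GB remain.
Put 256 GB in disk 4; 103 GB remain.
Put 225 GB in disk 5; 221 GB remain.
5 disks × 1000 GB = 5000 GB; used 4338 GB; unused 662 GB.

662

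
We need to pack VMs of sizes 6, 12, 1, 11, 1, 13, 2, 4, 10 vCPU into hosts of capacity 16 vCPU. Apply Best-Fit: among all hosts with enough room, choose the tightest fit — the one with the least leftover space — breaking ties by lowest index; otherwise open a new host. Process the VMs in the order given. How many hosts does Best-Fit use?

4 hosts

host 1: place 6 vCPU, 10 vCPU left
host 2: place 12 vCPU, 4 vCPU left
host 2: place 1 vCPU, 3 vCPU left
host 3: place 11 vCPU, 5 vCPU left
host 2: place 1 vCPU, 2 vCPU left
host 4: place 13 vCPU, 3 vCPU left
host 2: place 2 vCPU, 0 vCPU left
host 3: place 4 vCPU, 1 vCPU left
host 1: place 10 vCPU, 0 vCPU left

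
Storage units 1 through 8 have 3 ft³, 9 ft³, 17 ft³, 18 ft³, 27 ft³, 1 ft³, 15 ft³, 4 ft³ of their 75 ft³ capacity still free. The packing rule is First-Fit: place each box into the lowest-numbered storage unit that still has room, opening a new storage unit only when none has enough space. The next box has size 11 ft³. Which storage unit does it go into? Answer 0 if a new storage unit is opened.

3

Storage units with room: storage unit 3 (17 ft³), storage unit 4 (18 ft³), storage unit 5 (27 ft³), storage unit 7 (15 ft³).
The first with room is storage unit 3.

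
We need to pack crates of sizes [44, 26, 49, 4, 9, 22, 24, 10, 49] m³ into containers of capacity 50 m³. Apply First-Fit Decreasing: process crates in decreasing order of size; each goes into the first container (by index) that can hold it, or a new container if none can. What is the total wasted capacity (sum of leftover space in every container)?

13

Sorted descending: 49, 49, 44, 26, 24, 22, 10, 9, 4.
49 m³ → container 1 (remaining 1 m³)
49 m³ → container 2 (remaining 1 m³)
44 m³ → container 3 (remaining 6 m³)
26 m³ → container 4 (remaining 24 m³)
24 m³ → container 4 (remaining 0 m³)
22 m³ → container 5 (remaining 28 m³)
10 m³ → container 5 (remaining 18 m³)
9 m³ → container 5 (remaining 9 m³)
4 m³ → container 3 (remaining 2 m³)
5 containers × 50 m³ = 250 m³; used 237 m³; unused 13 m³.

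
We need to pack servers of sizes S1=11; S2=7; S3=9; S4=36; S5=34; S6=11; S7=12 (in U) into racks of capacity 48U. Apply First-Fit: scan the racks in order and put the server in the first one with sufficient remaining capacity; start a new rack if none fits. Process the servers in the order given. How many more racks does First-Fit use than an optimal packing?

First-Fit: [11,7,9,11] [36,12] [34] → 3 racks.
Total size 120U; any packing needs at least ⌈120/48⌉ = 3 racks.
So 3 is already optimal.

0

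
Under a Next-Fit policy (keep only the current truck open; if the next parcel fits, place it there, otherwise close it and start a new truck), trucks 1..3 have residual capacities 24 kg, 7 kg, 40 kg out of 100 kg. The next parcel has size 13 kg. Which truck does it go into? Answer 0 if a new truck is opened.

3

Next-Fit only looks at truck 3, which has 40 kg free.
13 kg fits there.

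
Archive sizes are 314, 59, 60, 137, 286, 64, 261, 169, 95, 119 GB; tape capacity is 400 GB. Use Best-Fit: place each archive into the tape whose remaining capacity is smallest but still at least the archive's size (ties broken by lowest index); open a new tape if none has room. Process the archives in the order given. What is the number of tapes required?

5

Put 314 GB in tape 1; 86 GB remain.
Put 59 GB in tape 1; 27 GB remain.
Put 60 GB in tape 2; 340 GB remain.
Put 137 GB in tape 2; 203 GB remain.
Put 286 GB in tape 3; 114 GB remain.
Put 64 GB in tape 3; 50 GB remain.
Put 261 GB in tape 4; 139 GB remain.
Put 169 GB in tape 2; 34 GB remain.
Put 95 GB in tape 4; 44 GB remain.
Put 119 GB in tape 5; 281 GB remain.
Final tapes: [314,59] [60,137,169] [286,64] [261,95] [119].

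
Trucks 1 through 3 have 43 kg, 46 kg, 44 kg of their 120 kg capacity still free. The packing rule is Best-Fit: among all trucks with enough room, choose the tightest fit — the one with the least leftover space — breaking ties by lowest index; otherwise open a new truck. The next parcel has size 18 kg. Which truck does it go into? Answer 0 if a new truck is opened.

Trucks with room: truck 1 (43 kg), truck 2 (46 kg), truck 3 (44 kg).
Tightest fit is truck 1 with 43 kg free.

1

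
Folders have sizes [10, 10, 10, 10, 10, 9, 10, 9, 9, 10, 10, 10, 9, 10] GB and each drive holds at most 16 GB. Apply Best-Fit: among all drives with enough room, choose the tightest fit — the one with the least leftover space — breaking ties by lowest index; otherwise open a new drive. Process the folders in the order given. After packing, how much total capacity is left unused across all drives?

Put 10 GB in drive 1; 6 GB remain.
Put 10 GB in drive 2; 6 GB remain.
Put 10 GB in drive 3; 6 GB remain.
Put 10 GB in drive 4; 6 GB remain.
Put 10 GB in drive 5; 6 GB remain.
Put 9 GB in drive 6; 7 GB remain.
Put 10 GB in drive 7; 6 GB remain.
Put 9 GB in drive 8; 7 GB remain.
Put 9 GB in drive 9; 7 GB remain.
Put 10 GB in drive 10; 6 GB remain.
Put 10 GB in drive 11; 6 GB remain.
Put 10 GB in drive 12; 6 GB remain.
Put 9 GB in drive 13; 7 GB remain.
Put 10 GB in drive 14; 6 GB remain.
14 drives × 16 GB = 224 GB; used 136 GB; unused 88 GB.

88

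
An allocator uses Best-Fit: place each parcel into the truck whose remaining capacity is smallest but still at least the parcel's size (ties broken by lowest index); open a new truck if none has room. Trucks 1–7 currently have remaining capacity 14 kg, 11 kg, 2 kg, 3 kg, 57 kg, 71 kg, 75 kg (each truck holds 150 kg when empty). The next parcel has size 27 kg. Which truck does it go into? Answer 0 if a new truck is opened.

Trucks with room: truck 5 (57 kg), truck 6 (71 kg), truck 7 (75 kg).
Tightest fit is truck 5 with 57 kg free.

5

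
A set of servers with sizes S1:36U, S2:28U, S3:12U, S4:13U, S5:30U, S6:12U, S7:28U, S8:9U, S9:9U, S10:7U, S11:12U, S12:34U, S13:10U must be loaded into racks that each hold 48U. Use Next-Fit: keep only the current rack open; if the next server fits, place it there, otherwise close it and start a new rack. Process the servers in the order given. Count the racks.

6

Put S1 (36U) in rack 1; 12U remain.
Put S2 (28U) in rack 2; 20U remain.
Put S3 (12U) in rack 2; 8U remain.
Put S4 (13U) in rack 3; 35U remain.
Put S5 (30U) in rack 3; 5U remain.
Put S6 (12U) in rack 4; 36U remain.
Put S7 (28U) in rack 4; 8U remain.
Put S8 (9U) in rack 5; 39U remain.
Put S9 (9U) in rack 5; 30U remain.
Put S10 (7U) in rack 5; 23U remain.
Put S11 (12U) in rack 5; 11U remain.
Put S12 (34U) in rack 6; 14U remain.
Put S13 (10U) in rack 6; 4U remain.
Final racks: [36] [28,12] [13,30] [12,28] [9,9,7,12] [34,10].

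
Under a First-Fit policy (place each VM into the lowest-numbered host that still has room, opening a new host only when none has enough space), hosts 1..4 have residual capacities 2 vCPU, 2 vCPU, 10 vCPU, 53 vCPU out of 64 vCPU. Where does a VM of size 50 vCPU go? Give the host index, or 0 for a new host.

4

Hosts with room: host 4 (53 vCPU).
The first with room is host 4.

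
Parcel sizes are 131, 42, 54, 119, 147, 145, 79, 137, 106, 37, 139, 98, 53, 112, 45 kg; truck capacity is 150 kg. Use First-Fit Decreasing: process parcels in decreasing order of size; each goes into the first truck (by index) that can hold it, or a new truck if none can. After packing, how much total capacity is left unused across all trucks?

Sorted descending: 147, 145, 139, 137, 131, 119, 112, 106, 98, 79, 54, 53, 45, 42, 37.
147 kg → truck 1 (remaining 3 kg)
145 kg → truck 2 (remaining 5 kg)
139 kg → truck 3 (remaining 11 kg)
137 kg → truck 4 (remaining 13 kg)
131 kg → truck 5 (remaining 19 kg)
119 kg → truck 6 (remaining 31 kg)
112 kg → truck 7 (remaining 38 kg)
106 kg → truck 8 (remaining 44 kg)
98 kg → truck 9 (remaining 52 kg)
79 kg → truck 10 (remaining 71 kg)
54 kg → truck 10 (remaining 17 kg)
53 kg → truck 11 (remaining 97 kg)
45 kg → truck 9 (remaining 7 kg)
42 kg → truck 8 (remaining 2 kg)
37 kg → truck 7 (remaining 1 kg)
11 trucks × 150 kg = 1650 kg; used 1444 kg; unused 206 kg.

206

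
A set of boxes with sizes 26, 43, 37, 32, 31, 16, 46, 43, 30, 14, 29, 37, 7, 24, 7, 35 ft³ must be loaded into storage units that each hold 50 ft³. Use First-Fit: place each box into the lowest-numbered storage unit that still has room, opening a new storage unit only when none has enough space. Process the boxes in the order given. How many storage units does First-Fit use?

12 storage units

26 ft³ → storage unit 1 (remaining 24 ft³)
43 ft³ → storage unit 2 (remaining 7 ft³)
37 ft³ → storage unit 3 (remaining 13 ft³)
32 ft³ → storage unit 4 (remaining 18 ft³)
31 ft³ → storage unit 5 (remaining 19 ft³)
16 ft³ → storage unit 1 (remaining 8 ft³)
46 ft³ → storage unit 6 (remaining 4 ft³)
43 ft³ → storage unit 7 (remaining 7 ft³)
30 ft³ → storage unit 8 (remaining 20 ft³)
14 ft³ → storage unit 4 (remaining 4 ft³)
29 ft³ → storage unit 9 (remaining 21 ft³)
37 ft³ → storage unit 10 (remaining 13 ft³)
7 ft³ → storage unit 1 (remaining 1 ft³)
24 ft³ → storage unit 11 (remaining 26 ft³)
7 ft³ → storage unit 2 (remaining 0 ft³)
35 ft³ → storage unit 12 (remaining 15 ft³)
Final storage units: [26,16,7] [43,7] [37] [32,14] [31] [46] [43] [30] [29] [37] [24] [35].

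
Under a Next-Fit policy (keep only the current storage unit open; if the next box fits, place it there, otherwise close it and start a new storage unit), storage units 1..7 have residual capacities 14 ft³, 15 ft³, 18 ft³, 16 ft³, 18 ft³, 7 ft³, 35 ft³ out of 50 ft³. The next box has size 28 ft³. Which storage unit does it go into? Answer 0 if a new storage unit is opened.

Next-Fit only looks at storage unit 7, which has 35 ft³ free.
28 ft³ fits there.

7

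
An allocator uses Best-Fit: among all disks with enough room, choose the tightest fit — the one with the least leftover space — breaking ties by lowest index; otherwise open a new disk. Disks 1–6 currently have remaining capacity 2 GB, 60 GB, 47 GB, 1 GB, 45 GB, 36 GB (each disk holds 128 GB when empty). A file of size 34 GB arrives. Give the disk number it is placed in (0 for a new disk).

Disks with room: disk 2 (60 GB), disk 3 (47 GB), disk 5 (45 GB), disk 6 (36 GB).
Tightest fit is disk 6 with 36 GB free.

6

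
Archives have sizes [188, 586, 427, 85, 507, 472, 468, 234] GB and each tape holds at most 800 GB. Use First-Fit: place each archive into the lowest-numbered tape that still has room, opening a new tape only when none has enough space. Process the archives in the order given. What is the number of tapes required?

Put 188 GB in tape 1; 612 GB remain.
Put 586 GB in tape 1; 26 GB remain.
Put 427 GB in tape 2; 373 GB remain.
Put 85 GB in tape 2; 288 GB remain.
Put 507 GB in tape 3; 293 GB remain.
Put 472 GB in tape 4; 328 GB remain.
Put 468 GB in tape 5; 332 GB remain.
Put 234 GB in tape 2; 54 GB remain.
Final tapes: [188,586] [427,85,234] [507] [472] [468].

5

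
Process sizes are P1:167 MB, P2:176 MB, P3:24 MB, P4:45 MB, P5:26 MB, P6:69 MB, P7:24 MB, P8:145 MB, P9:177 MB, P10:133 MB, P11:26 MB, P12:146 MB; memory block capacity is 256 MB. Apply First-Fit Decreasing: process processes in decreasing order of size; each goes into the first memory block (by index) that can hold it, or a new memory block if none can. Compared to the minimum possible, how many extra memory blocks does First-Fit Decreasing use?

First-Fit Decreasing: [177,69] [176,45,26] [167,26,24,24] [146] [145] [133] → 6 memory blocks.
6 processes exceed 128 MB (half the capacity), and no two of those can share a memory block, so at least 6 memory blocks are needed.
So 6 is already optimal.

0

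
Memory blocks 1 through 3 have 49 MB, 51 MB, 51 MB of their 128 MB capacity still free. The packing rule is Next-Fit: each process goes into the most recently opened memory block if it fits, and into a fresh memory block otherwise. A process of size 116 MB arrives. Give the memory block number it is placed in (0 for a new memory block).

Next-Fit only looks at memory block 3, which has 51 MB free.
116 MB does not fit, so a new memory block is opened.

0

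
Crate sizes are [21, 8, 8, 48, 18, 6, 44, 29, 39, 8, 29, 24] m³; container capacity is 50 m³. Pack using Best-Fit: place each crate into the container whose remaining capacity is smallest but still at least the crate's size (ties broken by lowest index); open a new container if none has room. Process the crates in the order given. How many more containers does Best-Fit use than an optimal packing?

1

Best-Fit: [21,8,8,6] [48] [18,29] [44] [39,8] [29] [24] → 7 containers.
Total size 282 m³; any packing needs at least ⌈282/50⌉ = 6 containers.
An optimal packing achieves that bound: [48] [44,6] [39,8] [29,21] [29,18] [24,8,8] → 6 containers.
Excess: 7 − 6 = 1.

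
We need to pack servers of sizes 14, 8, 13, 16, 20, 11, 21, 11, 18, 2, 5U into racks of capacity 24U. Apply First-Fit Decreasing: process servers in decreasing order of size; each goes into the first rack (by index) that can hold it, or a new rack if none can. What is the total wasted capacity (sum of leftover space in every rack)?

Sorted descending: 21, 20, 18, 16, 14, 13, 11, 11, 8, 5, 2.
21U → rack 1 (remaining 3U)
20U → rack 2 (remaining 4U)
18U → rack 3 (remaining 6U)
16U → rack 4 (remaining 8U)
14U → rack 5 (remaining 10U)
13U → rack 6 (remaining 11U)
11U → rack 6 (remaining 0U)
11U → rack 7 (remaining 13U)
8U → rack 4 (remaining 0U)
5U → rack 3 (remaining 1U)
2U → rack 1 (remaining 1U)
7 racks × 24U = 168U; used 139U; unused 29U.

29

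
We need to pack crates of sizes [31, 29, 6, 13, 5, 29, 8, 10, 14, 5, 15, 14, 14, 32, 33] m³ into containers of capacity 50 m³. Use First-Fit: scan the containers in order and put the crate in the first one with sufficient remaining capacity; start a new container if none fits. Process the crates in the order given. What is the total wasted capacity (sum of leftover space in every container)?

container 1: place 31 m³, 19 m³ left
container 2: place 29 m³, 21 m³ left
container 1: place 6 m³, 13 m³ left
container 1: place 13 m³, 0 m³ left
container 2: place 5 m³, 16 m³ left
container 3: place 29 m³, 21 m³ left
container 2: place 8 m³, 8 m³ left
container 3: place 10 m³, 11 m³ left
container 4: place 14 m³, 36 m³ left
container 2: place 5 m³, 3 m³ left
container 4: place 15 m³, 21 m³ left
container 4: place 14 m³, 7 m³ left
container 5: place 14 m³, 36 m³ left
container 5: place 32 m³, 4 m³ left
container 6: place 33 m³, 17 m³ left
6 containers × 50 m³ = 300 m³; used 258 m³; unused 42 m³.

42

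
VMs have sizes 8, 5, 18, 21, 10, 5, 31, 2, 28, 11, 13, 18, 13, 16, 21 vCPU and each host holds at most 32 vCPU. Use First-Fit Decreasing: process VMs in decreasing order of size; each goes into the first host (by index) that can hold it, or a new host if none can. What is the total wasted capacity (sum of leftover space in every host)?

Sorted descending: 31, 28, 21, 21, 18, 18, 16, 13, 13, 11, 10, 8, 5, 5, 2.
host 1: place 31 vCPU, 1 vCPU left
host 2: place 28 vCPU, 4 vCPU left
host 3: place 21 vCPU, 11 vCPU left
host 4: place 21 vCPU, 11 vCPU left
host 5: place 18 vCPU, 14 vCPU left
host 6: place 18 vCPU, 14 vCPU left
host 7: place 16 vCPU, 16 vCPU left
host 5: place 13 vCPU, 1 vCPU left
host 6: place 13 vCPU, 1 vCPU left
host 3: place 11 vCPU, 0 vCPU left
host 4: place 10 vCPU, 1 vCPU left
host 7: place 8 vCPU, 8 vCPU left
host 7: place 5 vCPU, 3 vCPU left
host 8: place 5 vCPU, 27 vCPU left
host 2: place 2 vCPU, 2 vCPU left
8 hosts × 32 vCPU = 256 vCPU; used 220 vCPU; unused 36 vCPU.

36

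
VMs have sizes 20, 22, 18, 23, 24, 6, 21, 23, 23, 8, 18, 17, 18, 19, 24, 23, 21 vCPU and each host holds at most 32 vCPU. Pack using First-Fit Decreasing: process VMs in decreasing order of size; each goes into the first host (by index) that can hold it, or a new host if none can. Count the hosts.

Sorted descending: 24, 24, 23, 23, 23, 23, 22, 21, 21, 20, 19, 18, 18, 18, 17, 8, 6.
24 vCPU → host 1 (remaining 8 vCPU)
24 vCPU → host 2 (remaining 8 vCPU)
23 vCPU → host 3 (remaining 9 vCPU)
23 vCPU → host 4 (remaining 9 vCPU)
23 vCPU → host 5 (remaining 9 vCPU)
23 vCPU → host 6 (remaining 9 vCPU)
22 vCPU → host 7 (remaining 10 vCPU)
21 vCPU → host 8 (remaining 11 vCPU)
21 vCPU → host 9 (remaining 11 vCPU)
20 vCPU → host 10 (remaining 12 vCPU)
19 vCPU → host 11 (remaining 13 vCPU)
18 vCPU → host 12 (remaining 14 vCPU)
18 vCPU → host 13 (remaining 14 vCPU)
18 vCPU → host 14 (remaining 14 vCPU)
17 vCPU → host 15 (remaining 15 vCPU)
8 vCPU → host 1 (remaining 0 vCPU)
6 vCPU → host 2 (remaining 2 vCPU)
Final hosts: [24,8] [24,6] [23] [23] [23] [23] [22] [21] [21] [20] [19] [18] [18] [18] [17].

15 hosts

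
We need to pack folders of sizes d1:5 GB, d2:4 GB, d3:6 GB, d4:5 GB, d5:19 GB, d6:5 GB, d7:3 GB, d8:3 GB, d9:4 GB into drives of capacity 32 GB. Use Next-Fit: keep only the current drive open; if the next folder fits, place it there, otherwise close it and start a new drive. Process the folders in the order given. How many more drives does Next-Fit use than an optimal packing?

Next-Fit: [5,4,6,5] [19,5,3,3] [4] → 3 drives.
Total size 54 GB; any packing needs at least ⌈54/32⌉ = 2 drives.
An optimal packing achieves that bound: [19,6,5] [5,5,4,4,3,3] → 2 drives.
Excess: 3 − 2 = 1.

1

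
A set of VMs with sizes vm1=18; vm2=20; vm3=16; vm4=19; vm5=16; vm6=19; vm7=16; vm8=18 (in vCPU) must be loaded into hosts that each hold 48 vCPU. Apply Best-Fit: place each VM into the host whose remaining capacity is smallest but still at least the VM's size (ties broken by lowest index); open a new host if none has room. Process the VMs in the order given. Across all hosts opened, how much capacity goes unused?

Put vm1 (18 vCPU) in host 1; 30 vCPU remain.
Put vm2 (20 vCPU) in host 1; 10 vCPU remain.
Put vm3 (16 vCPU) in host 2; 32 vCPU remain.
Put vm4 (19 vCPU) in host 2; 13 vCPU remain.
Put vm5 (16 vCPU) in host 3; 32 vCPU remain.
Put vm6 (19 vCPU) in host 3; 13 vCPU remain.
Put vm7 (16 vCPU) in host 4; 32 vCPU remain.
Put vm8 (18 vCPU) in host 4; 14 vCPU remain.
4 hosts × 48 vCPU = 192 vCPU; used 142 vCPU; unused 50 vCPU.

50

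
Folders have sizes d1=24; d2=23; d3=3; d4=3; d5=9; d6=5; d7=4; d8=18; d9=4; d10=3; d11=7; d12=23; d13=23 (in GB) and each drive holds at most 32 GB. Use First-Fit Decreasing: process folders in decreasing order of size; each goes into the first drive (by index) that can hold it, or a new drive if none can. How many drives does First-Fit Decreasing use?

5

Sorted descending: 24, 23, 23, 23, 18, 9, 7, 5, 4, 4, 3, 3, 3.
drive 1: place 24 GB, 8 GB left
drive 2: place 23 GB, 9 GB left
drive 3: place 23 GB, 9 GB left
drive 4: place 23 GB, 9 GB left
drive 5: place 18 GB, 14 GB left
drive 2: place 9 GB, 0 GB left
drive 1: place 7 GB, 1 GB left
drive 3: place 5 GB, 4 GB left
drive 3: place 4 GB, 0 GB left
drive 4: place 4 GB, 5 GB left
drive 4: place 3 GB, 2 GB left
drive 5: place 3 GB, 11 GB left
drive 5: place 3 GB, 8 GB left
Final drives: [24,7] [23,9] [23,5,4] [23,4,3] [18,3,3].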